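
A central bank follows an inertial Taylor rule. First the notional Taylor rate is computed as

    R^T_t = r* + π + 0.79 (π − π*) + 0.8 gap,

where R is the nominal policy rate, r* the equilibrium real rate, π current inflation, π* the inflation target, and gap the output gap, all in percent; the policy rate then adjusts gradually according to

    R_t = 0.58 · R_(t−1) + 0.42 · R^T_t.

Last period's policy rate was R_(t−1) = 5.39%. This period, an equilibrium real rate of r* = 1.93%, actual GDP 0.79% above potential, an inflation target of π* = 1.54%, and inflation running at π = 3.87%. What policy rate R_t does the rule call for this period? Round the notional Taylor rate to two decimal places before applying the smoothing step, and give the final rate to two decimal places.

6.60%

Output 0.79% above potential → gap = 0.79.
R^T_t = 1.93 + 3.87 + 0.79 × (3.87 − 1.54) + 0.8 × 0.79
   = 1.93 + 3.87 + 1.8407 + 0.632 = 8.27
R_t = 0.58 × 5.39 + 0.42 × 8.27 = 3.1262 + 3.4734 = 6.60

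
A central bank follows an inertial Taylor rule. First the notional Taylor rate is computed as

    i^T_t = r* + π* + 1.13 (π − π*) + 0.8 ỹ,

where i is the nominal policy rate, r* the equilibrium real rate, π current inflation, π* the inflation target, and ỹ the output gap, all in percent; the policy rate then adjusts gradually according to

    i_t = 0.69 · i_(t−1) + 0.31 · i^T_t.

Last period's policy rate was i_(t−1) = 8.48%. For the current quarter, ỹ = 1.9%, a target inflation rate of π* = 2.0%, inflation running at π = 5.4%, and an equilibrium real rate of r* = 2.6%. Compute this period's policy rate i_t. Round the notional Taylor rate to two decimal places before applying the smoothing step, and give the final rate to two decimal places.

8.94%

i^T_t = 2.6 + 2.0 + 1.13 × (5.4 − 2.0) + 0.8 × 1.9
   = 2.6 + 2 + 3.842 + 1.52 = 9.96
i_t = 0.69 × 8.48 + 0.31 × 9.96 = 5.8512 + 3.0876 = 8.94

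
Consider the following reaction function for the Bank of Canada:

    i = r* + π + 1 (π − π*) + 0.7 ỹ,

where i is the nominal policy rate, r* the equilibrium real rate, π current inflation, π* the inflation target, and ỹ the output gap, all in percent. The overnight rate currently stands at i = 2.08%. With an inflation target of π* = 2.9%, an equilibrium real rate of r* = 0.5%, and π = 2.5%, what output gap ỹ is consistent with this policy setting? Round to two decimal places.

0.7 ỹ = 2.08 − 0.5 − 2.5 − 1 × (2.5 − 2.9) = -0.52
ỹ = -0.52 / 0.7 = -0.74

-0.74%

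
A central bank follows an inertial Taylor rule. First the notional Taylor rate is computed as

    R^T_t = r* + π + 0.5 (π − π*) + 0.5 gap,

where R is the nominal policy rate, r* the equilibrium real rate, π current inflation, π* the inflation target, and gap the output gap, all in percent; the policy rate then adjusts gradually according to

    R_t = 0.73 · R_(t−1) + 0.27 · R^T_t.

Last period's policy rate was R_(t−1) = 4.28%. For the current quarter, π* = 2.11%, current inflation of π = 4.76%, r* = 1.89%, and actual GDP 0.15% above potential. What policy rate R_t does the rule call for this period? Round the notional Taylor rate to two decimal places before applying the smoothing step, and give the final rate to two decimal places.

5.30%

Output 0.15% above potential → gap = 0.15.
R^T_t = 1.89 + 4.76 + 0.5 × (4.76 − 2.11) + 0.5 × 0.15
   = 1.89 + 4.76 + 1.325 + 0.075 = 8.05
R_t = 0.73 × 4.28 + 0.27 × 8.05 = 3.1244 + 2.1735 = 5.30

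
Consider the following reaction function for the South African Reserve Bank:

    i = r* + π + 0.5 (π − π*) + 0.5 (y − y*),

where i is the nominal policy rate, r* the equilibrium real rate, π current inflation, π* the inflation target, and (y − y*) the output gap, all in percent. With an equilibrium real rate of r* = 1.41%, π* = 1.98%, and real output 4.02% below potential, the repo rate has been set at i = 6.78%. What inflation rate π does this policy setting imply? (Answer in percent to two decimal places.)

5.58%

Output 4.02% below potential → (y − y*) = -4.02.
Collecting π: i = r* + (1 + 0.5) π − 0.5 π* + 0.5 (y − y*)
1.5 π = 6.78 − 1.41 + 0.5 × 1.98 − 0.5 × (-4.02) = 8.37
π = 8.37 / 1.5 = 5.58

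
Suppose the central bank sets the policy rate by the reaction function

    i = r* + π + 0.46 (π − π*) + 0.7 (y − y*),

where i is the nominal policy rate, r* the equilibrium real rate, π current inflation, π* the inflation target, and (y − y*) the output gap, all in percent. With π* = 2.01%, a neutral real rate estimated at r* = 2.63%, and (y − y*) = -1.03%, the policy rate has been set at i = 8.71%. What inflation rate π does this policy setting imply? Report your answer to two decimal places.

5.29%

Collecting π: i = r* + (1 + 0.46) π − 0.46 π* + 0.7 (y − y*)
1.46 π = 8.71 − 2.63 + 0.46 × 2.01 − 0.7 × (-1.03) = 7.7256
π = 7.7256 / 1.46 = 5.29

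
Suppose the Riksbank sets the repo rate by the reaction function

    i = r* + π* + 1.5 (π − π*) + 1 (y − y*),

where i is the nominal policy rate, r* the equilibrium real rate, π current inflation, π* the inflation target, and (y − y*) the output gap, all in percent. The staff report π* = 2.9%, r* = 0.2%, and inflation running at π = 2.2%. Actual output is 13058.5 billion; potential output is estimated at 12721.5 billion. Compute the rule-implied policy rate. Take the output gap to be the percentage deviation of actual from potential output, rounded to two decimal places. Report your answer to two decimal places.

Output gap = 100 × (13058.5 − 12721.5) / 12721.5 = 2.65%.
i = 0.20 + 2.90 + 1.5 × (2.20 − 2.90) + 1 × 2.65
   = 0.20 + 2.9 − 1.05 + 2.65 = 4.70

4.70%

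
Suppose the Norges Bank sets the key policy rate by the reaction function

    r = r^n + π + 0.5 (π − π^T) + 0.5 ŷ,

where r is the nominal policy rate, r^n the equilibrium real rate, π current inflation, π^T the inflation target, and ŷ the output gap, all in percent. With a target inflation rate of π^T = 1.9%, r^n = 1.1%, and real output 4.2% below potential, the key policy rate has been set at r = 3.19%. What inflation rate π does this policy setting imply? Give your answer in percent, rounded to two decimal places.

Output 4.2% below potential → ŷ = -4.2.
Collecting π: r = r^n + (1 + 0.5) π − 0.5 π^T + 0.5 ŷ
1.5 π = 3.19 − 1.1 + 0.5 × 1.9 − 0.5 × (-4.2) = 5.14
π = 5.14 / 1.5 = 3.43

3.43%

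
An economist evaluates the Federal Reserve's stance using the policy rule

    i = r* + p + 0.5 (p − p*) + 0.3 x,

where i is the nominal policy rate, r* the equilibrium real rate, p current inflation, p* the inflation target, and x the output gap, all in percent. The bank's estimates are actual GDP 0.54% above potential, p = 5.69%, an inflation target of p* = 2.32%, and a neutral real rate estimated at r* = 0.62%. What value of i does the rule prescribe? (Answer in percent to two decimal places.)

8.16%

Output 0.54% above potential → x = 0.54.
i = 0.62 + 5.69 + 0.5 × (5.69 − 2.32) + 0.3 × 0.54
   = 0.62 + 5.69 + 1.685 + 0.162 = 8.16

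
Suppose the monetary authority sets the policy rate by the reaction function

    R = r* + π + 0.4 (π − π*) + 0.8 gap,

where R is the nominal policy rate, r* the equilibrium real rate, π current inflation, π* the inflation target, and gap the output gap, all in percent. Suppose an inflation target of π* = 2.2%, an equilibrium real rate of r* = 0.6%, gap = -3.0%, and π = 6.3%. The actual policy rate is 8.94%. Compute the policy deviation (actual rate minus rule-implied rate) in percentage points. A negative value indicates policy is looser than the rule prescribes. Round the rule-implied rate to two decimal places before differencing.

2.80 pp

R = 0.6 + 6.3 + 0.4 × (6.3 − 2.2) + 0.8 × (-3.0)
   = 0.6 + 6.3 + 1.64 − 2.4 = 6.14
Deviation = 8.94 − 6.14 = 2.80 pp.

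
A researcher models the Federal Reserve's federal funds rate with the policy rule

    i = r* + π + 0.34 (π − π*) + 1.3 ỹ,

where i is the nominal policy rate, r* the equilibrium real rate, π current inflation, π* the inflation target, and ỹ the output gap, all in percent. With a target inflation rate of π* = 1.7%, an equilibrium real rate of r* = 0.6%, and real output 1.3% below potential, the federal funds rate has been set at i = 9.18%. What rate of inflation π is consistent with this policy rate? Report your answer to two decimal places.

Output 1.3% below potential → ỹ = -1.3.
Collecting π: i = r* + (1 + 0.34) π − 0.34 π* + 1.3 ỹ
1.34 π = 9.18 − 0.6 + 0.34 × 1.7 − 1.3 × (-1.3) = 10.848
π = 10.848 / 1.34 = 8.10

8.10%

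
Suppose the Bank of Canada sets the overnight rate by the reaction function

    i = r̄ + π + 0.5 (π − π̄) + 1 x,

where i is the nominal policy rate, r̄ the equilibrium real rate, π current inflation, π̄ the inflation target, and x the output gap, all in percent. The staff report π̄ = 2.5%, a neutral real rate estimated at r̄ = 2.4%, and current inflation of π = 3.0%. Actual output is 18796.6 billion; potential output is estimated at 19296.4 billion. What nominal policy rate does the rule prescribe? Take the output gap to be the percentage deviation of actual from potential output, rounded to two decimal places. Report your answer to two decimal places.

Output gap = 100 × (18796.6 − 19296.4) / 19296.4 = -2.59%.
i = 2.40 + 3.00 + 0.5 × (3.00 − 2.50) + 1 × (-2.59)
   = 2.40 + 3 + 0.25 − 2.59 = 3.06

3.06%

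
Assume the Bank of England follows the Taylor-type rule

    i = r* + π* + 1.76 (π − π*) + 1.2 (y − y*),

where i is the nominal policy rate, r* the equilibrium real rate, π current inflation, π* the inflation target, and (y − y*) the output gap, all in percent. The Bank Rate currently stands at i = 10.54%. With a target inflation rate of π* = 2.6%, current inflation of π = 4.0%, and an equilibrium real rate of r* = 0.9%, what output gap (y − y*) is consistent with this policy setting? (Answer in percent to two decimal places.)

3.81%

1.2 (y − y*) = 10.54 − 0.9 − 2.6 − 1.76 × (4.0 − 2.6) = 4.576
(y − y*) = 4.576 / 1.2 = 3.81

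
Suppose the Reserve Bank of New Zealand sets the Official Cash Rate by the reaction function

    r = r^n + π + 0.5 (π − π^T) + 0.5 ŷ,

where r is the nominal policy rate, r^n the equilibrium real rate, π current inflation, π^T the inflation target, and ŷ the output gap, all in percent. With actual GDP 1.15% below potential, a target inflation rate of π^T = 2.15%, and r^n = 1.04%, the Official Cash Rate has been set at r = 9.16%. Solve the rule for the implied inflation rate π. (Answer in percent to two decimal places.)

6.51%

Output 1.15% below potential → ŷ = -1.15.
Collecting π: r = r^n + (1 + 0.5) π − 0.5 π^T + 0.5 ŷ
1.5 π = 9.16 − 1.04 + 0.5 × 2.15 − 0.5 × (-1.15) = 9.77
π = 9.77 / 1.5 = 6.51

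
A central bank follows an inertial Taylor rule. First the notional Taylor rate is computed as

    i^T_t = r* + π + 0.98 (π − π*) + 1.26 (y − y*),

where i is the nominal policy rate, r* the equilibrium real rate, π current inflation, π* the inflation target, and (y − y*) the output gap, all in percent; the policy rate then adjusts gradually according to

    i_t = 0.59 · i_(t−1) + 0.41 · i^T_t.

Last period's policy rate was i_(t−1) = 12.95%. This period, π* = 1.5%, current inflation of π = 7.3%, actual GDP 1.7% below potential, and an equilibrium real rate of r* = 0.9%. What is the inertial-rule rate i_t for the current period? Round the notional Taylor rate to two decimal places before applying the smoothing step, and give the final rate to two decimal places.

12.45%

Output 1.7% below potential → (y − y*) = -1.7.
i^T_t = 0.9 + 7.3 + 0.98 × (7.3 − 1.5) + 1.26 × (-1.7)
   = 0.9 + 7.3 + 5.684 − 2.142 = 11.74
i_t = 0.59 × 12.95 + 0.41 × 11.74 = 7.6405 + 4.8134 = 12.45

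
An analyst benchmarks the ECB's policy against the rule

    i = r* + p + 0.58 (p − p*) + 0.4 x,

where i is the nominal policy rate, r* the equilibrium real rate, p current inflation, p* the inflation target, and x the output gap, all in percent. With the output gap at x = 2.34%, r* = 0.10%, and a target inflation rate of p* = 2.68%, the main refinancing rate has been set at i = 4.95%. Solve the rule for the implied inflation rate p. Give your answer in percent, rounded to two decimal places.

3.46%

Collecting p: i = r* + (1 + 0.58) p − 0.58 p* + 0.4 x
1.58 p = 4.95 − 0.10 + 0.58 × 2.68 − 0.4 × 2.34 = 5.4684
p = 5.4684 / 1.58 = 3.46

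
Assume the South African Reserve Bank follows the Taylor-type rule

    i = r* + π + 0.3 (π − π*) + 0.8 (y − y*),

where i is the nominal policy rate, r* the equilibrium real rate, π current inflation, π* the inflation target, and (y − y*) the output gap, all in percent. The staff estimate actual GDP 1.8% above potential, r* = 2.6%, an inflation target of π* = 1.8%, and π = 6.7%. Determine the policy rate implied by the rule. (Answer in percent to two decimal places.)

12.21%

Output 1.8% above potential → (y − y*) = 1.8.
i = 2.6 + 6.7 + 0.3 × (6.7 − 1.8) + 0.8 × 1.8
   = 2.6 + 6.7 + 1.47 + 1.44 = 12.21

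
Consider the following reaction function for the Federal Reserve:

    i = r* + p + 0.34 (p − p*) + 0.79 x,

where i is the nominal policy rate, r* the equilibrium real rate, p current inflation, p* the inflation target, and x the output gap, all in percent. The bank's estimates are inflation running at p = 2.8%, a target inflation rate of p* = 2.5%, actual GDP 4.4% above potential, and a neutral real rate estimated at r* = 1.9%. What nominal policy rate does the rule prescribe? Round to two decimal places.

8.28%

Output 4.4% above potential → x = 4.4.
i = 1.9 + 2.8 + 0.34 × (2.8 − 2.5) + 0.79 × 4.4
   = 1.9 + 2.8 + 0.102 + 3.476 = 8.28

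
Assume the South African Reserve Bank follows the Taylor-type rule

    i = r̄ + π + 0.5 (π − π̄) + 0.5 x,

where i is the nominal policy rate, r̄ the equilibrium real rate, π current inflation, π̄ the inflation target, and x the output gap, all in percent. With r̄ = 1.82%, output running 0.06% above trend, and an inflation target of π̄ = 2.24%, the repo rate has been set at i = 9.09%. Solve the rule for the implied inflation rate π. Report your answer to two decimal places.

5.57%

Output 0.06% above potential → x = 0.06.
Collecting π: i = r̄ + (1 + 0.5) π − 0.5 π̄ + 0.5 x
1.5 π = 9.09 − 1.82 + 0.5 × 2.24 − 0.5 × 0.06 = 8.36
π = 8.36 / 1.5 = 5.57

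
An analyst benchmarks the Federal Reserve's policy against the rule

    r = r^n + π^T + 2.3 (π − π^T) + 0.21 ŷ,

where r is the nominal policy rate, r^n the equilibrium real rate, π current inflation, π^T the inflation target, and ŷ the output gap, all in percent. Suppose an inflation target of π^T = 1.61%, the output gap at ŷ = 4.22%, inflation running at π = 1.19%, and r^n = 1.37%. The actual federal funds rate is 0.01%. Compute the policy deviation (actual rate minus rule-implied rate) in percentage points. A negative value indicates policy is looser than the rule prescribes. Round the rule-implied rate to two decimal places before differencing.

-2.89 pp

r = 1.37 + 1.61 + 2.3 × (1.19 − 1.61) + 0.21 × 4.22
   = 1.37 + 1.61 − 0.966 + 0.8862 = 2.90
Deviation = 0.01 − 2.90 = -2.89 pp.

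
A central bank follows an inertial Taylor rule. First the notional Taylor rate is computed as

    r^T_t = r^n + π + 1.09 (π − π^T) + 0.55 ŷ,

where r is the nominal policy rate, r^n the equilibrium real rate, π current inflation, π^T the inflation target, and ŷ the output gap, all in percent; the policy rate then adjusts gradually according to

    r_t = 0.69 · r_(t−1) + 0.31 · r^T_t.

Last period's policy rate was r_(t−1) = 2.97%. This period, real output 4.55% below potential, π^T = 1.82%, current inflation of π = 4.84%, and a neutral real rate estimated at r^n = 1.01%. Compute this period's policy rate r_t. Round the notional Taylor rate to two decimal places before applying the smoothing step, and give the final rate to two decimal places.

Output 4.55% below potential → ŷ = -4.55.
r^T_t = 1.01 + 4.84 + 1.09 × (4.84 − 1.82) + 0.55 × (-4.55)
   = 1.01 + 4.84 + 3.2918 − 2.5025 = 6.64
r_t = 0.69 × 2.97 + 0.31 × 6.64 = 2.0493 + 2.0584 = 4.11

4.11%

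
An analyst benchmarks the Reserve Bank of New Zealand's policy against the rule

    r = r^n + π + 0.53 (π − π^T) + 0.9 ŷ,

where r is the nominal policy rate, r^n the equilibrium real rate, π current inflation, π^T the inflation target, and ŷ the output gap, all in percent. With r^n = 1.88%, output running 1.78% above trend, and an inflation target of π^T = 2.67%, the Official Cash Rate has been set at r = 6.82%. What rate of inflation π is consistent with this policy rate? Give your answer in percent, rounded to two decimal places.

Output 1.78% above potential → ŷ = 1.78.
Collecting π: r = r^n + (1 + 0.53) π − 0.53 π^T + 0.9 ŷ
1.53 π = 6.82 − 1.88 + 0.53 × 2.67 − 0.9 × 1.78 = 4.7531
π = 4.7531 / 1.53 = 3.11

3.11%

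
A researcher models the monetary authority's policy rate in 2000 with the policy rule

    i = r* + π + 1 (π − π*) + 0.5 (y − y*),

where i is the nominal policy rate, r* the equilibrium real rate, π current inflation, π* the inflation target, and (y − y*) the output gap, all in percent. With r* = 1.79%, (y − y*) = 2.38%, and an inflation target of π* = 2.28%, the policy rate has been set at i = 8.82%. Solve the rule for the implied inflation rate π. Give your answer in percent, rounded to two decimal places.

Collecting π: i = r* + (1 + 1) π − 1 π* + 0.5 (y − y*)
2 π = 8.82 − 1.79 + 1 × 2.28 − 0.5 × 2.38 = 8.12
π = 8.12 / 2 = 4.06

4.06%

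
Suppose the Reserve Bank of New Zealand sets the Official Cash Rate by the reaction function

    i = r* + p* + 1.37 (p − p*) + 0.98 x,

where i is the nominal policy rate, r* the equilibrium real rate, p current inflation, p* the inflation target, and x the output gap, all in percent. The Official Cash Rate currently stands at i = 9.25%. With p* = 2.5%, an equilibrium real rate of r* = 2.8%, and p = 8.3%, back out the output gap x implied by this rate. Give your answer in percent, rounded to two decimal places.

0.98 x = 9.25 − 2.8 − 2.5 − 1.37 × (8.3 − 2.5) = -3.996
x = -3.996 / 0.98 = -4.08

-4.08%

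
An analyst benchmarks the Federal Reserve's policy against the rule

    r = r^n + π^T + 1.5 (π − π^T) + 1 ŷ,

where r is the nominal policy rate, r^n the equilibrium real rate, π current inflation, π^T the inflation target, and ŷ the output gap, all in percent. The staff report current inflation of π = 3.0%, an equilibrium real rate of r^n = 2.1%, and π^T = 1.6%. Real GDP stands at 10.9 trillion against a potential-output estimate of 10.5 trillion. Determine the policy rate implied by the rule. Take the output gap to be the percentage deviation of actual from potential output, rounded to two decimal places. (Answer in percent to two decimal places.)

Output gap = 100 × (10.9 − 10.5) / 10.5 = 3.81%.
r = 2.10 + 1.60 + 1.5 × (3.00 − 1.60) + 1 × 3.81
   = 2.10 + 1.6 + 2.1 + 3.81 = 9.61

9.61%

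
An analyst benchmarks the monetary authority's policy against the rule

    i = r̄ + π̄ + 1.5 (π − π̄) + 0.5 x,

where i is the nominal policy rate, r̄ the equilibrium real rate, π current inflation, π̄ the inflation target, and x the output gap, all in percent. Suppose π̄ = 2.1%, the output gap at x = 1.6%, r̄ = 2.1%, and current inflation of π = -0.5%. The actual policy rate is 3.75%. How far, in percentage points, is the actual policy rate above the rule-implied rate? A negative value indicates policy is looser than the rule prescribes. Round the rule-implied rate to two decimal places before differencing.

2.65 pp

i = 2.1 + 2.1 + 1.5 × (-0.5 − 2.1) + 0.5 × 1.6
   = 2.1 + 2.1 − 3.9 + 0.8 = 1.10
Deviation = 3.75 − 1.10 = 2.65 pp.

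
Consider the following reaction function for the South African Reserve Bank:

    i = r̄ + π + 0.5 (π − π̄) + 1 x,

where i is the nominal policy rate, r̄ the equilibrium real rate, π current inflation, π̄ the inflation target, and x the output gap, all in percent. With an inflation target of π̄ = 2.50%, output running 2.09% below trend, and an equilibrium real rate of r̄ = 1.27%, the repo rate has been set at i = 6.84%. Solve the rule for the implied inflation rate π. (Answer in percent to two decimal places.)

Output 2.09% below potential → x = -2.09.
Collecting π: i = r̄ + (1 + 0.5) π − 0.5 π̄ + 1 x
1.5 π = 6.84 − 1.27 + 0.5 × 2.50 − 1 × (-2.09) = 8.91
π = 8.91 / 1.5 = 5.94

5.94%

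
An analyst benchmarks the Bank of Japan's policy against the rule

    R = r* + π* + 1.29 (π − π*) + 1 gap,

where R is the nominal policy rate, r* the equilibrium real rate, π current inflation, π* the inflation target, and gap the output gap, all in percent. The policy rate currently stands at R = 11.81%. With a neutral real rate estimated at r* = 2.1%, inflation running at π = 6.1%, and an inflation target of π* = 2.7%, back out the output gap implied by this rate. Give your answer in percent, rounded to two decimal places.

2.62%

1 gap = 11.81 − 2.1 − 2.7 − 1.29 × (6.1 − 2.7) = 2.624
gap = 2.624 / 1 = 2.62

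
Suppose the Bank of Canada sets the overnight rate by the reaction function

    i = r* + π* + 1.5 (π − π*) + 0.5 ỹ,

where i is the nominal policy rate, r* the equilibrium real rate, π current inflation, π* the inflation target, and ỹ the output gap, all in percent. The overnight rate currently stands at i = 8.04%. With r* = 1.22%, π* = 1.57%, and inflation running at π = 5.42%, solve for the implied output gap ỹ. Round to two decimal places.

-1.05%

0.5 ỹ = 8.04 − 1.22 − 1.57 − 1.5 × (5.42 − 1.57) = -0.525
ỹ = -0.525 / 0.5 = -1.05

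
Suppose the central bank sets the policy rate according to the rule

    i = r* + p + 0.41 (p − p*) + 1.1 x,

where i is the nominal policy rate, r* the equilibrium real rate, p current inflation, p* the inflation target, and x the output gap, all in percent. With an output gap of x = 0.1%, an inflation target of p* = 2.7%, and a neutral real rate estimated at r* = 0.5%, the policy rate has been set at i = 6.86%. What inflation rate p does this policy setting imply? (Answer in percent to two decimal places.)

Collecting p: i = r* + (1 + 0.41) p − 0.41 p* + 1.1 x
1.41 p = 6.86 − 0.5 + 0.41 × 2.7 − 1.1 × 0.1 = 7.357
p = 7.357 / 1.41 = 5.22

5.22%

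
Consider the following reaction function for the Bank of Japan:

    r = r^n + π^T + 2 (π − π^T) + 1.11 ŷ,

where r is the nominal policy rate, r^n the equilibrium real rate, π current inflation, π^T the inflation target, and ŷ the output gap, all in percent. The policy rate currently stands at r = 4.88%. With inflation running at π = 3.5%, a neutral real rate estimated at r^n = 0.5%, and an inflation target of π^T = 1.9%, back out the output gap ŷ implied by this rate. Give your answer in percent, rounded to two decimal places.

1.11 ŷ = 4.88 − 0.5 − 1.9 − 2 × (3.5 − 1.9) = -0.72
ŷ = -0.72 / 1.11 = -0.65

-0.65%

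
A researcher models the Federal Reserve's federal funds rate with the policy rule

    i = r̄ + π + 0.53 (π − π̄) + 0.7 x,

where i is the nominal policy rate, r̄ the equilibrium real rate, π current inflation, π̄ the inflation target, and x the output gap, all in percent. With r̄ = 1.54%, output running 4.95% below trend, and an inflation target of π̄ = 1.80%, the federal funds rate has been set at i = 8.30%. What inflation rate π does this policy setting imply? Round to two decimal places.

7.31%

Output 4.95% below potential → x = -4.95.
Collecting π: i = r̄ + (1 + 0.53) π − 0.53 π̄ + 0.7 x
1.53 π = 8.30 − 1.54 + 0.53 × 1.80 − 0.7 × (-4.95) = 11.179
π = 11.179 / 1.53 = 7.31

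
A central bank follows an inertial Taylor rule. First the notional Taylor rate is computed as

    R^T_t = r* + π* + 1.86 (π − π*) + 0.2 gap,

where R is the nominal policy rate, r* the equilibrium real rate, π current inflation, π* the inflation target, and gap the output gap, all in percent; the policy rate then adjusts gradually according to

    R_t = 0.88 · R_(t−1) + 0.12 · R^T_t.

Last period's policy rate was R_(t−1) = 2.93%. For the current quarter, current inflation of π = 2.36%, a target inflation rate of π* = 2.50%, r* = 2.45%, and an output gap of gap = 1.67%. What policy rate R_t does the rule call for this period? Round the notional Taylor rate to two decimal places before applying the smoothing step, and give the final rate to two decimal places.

3.18%

R^T_t = 2.45 + 2.50 + 1.86 × (2.36 − 2.50) + 0.2 × 1.67
   = 2.45 + 2.5 − 0.2604 + 0.334 = 5.02
R_t = 0.88 × 2.93 + 0.12 × 5.02 = 2.5784 + 0.6024 = 3.18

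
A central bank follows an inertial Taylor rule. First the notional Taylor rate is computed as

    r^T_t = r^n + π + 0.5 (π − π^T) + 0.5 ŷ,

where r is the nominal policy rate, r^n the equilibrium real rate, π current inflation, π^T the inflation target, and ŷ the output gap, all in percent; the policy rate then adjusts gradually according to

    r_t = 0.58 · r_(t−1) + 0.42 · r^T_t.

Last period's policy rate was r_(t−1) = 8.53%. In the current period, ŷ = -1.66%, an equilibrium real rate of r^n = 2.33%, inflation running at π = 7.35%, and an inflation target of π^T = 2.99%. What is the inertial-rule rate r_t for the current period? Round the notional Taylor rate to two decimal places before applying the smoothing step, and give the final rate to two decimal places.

r^T_t = 2.33 + 7.35 + 0.5 × (7.35 − 2.99) + 0.5 × (-1.66)
   = 2.33 + 7.35 + 2.18 − 0.83 = 11.03
r_t = 0.58 × 8.53 + 0.42 × 11.03 = 4.9474 + 4.6326 = 9.58

9.58%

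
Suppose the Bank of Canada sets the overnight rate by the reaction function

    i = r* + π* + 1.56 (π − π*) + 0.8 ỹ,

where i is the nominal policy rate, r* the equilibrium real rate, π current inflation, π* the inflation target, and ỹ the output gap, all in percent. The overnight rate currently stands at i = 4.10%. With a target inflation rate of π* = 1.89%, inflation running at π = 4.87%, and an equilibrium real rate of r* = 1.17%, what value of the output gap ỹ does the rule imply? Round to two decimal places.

-4.51%

0.8 ỹ = 4.10 − 1.17 − 1.89 − 1.56 × (4.87 − 1.89) = -3.6088
ỹ = -3.6088 / 0.8 = -4.51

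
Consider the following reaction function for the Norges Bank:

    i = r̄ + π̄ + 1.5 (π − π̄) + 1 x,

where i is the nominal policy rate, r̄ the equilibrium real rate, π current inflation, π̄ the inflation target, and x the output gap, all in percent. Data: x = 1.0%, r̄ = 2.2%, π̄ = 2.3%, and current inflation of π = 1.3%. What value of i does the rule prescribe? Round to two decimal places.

i = 2.2 + 2.3 + 1.5 × (1.3 − 2.3) + 1 × 1.0
   = 2.2 + 2.3 − 1.5 + 1 = 4.00

4.00%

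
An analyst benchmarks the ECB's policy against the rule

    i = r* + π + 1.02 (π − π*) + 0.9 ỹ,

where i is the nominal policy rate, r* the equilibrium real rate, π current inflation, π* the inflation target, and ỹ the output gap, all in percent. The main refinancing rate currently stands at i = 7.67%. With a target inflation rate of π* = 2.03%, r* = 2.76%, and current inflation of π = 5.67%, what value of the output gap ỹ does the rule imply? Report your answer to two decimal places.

0.9 ỹ = 7.67 − 2.76 − 5.67 − 1.02 × (5.67 − 2.03) = -4.4728
ỹ = -4.4728 / 0.9 = -4.97

-4.97%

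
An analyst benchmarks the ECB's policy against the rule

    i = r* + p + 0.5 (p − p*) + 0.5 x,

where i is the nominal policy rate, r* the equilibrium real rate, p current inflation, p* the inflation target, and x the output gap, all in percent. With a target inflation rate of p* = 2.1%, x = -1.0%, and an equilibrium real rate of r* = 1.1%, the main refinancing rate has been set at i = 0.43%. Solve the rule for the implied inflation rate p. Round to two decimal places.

0.59%

Collecting p: i = r* + (1 + 0.5) p − 0.5 p* + 0.5 x
1.5 p = 0.43 − 1.1 + 0.5 × 2.1 − 0.5 × (-1.0) = 0.88
p = 0.88 / 1.5 = 0.59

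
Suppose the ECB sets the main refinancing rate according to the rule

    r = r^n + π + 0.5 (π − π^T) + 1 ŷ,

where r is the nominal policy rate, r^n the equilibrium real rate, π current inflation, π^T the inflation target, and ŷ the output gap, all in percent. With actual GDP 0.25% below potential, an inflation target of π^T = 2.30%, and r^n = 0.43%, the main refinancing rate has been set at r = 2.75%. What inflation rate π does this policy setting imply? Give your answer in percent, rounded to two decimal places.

Output 0.25% below potential → ŷ = -0.25.
Collecting π: r = r^n + (1 + 0.5) π − 0.5 π^T + 1 ŷ
1.5 π = 2.75 − 0.43 + 0.5 × 2.30 − 1 × (-0.25) = 3.72
π = 3.72 / 1.5 = 2.48

2.48%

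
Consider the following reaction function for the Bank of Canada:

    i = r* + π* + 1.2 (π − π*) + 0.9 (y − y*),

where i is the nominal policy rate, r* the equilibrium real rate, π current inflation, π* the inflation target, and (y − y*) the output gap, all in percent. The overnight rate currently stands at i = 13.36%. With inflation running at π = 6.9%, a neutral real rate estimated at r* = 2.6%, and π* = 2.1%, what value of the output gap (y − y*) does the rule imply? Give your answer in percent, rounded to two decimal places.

0.9 (y − y*) = 13.36 − 2.6 − 2.1 − 1.2 × (6.9 − 2.1) = 2.9
(y − y*) = 2.9 / 0.9 = 3.22

3.22%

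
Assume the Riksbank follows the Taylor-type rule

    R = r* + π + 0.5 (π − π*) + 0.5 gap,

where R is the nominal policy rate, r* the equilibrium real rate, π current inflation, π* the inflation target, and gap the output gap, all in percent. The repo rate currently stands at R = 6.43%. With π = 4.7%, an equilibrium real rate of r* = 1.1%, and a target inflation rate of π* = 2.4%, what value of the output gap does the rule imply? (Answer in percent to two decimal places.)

-1.04%

0.5 gap = 6.43 − 1.1 − 4.7 − 0.5 × (4.7 − 2.4) = -0.52
gap = -0.52 / 0.5 = -1.04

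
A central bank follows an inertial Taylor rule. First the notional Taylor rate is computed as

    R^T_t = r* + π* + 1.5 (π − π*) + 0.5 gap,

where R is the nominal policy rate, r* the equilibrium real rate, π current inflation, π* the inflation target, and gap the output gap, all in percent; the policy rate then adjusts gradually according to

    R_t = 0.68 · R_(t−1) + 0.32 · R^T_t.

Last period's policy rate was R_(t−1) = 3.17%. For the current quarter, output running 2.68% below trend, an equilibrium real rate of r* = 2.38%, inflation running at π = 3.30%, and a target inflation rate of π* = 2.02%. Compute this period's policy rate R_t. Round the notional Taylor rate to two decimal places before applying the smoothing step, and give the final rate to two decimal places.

3.75%

Output 2.68% below potential → gap = -2.68.
R^T_t = 2.38 + 2.02 + 1.5 × (3.30 − 2.02) + 0.5 × (-2.68)
   = 2.38 + 2.02 + 1.92 − 1.34 = 4.98
R_t = 0.68 × 3.17 + 0.32 × 4.98 = 2.1556 + 1.5936 = 3.75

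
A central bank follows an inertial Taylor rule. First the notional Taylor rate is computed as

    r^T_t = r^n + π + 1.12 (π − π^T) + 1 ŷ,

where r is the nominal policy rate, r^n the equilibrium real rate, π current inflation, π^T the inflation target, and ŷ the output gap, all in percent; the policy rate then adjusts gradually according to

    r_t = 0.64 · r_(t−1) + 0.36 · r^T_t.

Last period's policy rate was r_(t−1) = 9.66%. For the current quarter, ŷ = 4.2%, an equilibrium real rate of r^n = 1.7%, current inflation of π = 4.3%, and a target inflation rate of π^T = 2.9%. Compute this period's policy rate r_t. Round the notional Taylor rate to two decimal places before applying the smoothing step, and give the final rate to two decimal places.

10.42%

r^T_t = 1.7 + 4.3 + 1.12 × (4.3 − 2.9) + 1 × 4.2
   = 1.7 + 4.3 + 1.568 + 4.2 = 11.77
r_t = 0.64 × 9.66 + 0.36 × 11.77 = 6.1824 + 4.2372 = 10.42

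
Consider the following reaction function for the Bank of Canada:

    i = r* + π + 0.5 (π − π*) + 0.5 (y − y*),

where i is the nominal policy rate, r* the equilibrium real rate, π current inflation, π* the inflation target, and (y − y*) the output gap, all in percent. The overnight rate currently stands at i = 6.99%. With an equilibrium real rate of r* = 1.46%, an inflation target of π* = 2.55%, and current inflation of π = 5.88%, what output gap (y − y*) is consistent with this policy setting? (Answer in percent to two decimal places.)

0.5 (y − y*) = 6.99 − 1.46 − 5.88 − 0.5 × (5.88 − 2.55) = -2.015
(y − y*) = -2.015 / 0.5 = -4.03

-4.03%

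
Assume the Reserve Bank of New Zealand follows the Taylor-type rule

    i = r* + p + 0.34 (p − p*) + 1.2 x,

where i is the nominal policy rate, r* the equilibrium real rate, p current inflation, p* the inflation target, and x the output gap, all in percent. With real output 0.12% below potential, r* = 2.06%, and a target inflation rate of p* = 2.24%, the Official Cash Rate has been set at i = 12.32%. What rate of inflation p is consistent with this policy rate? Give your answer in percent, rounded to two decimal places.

Output 0.12% below potential → x = -0.12.
Collecting p: i = r* + (1 + 0.34) p − 0.34 p* + 1.2 x
1.34 p = 12.32 − 2.06 + 0.34 × 2.24 − 1.2 × (-0.12) = 11.1656
p = 11.1656 / 1.34 = 8.33

8.33%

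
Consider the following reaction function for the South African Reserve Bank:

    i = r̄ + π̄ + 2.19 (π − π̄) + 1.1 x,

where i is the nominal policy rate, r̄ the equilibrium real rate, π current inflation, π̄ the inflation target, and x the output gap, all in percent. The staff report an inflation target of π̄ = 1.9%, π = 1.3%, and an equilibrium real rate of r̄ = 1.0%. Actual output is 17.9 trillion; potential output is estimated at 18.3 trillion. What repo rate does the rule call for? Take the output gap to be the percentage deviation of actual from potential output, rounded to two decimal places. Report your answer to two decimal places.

-0.82%

Output gap = 100 × (17.9 − 18.3) / 18.3 = -2.19%.
i = 1.00 + 1.90 + 2.19 × (1.30 − 1.90) + 1.1 × (-2.19)
   = 1.00 + 1.9 − 1.314 − 2.409 = -0.82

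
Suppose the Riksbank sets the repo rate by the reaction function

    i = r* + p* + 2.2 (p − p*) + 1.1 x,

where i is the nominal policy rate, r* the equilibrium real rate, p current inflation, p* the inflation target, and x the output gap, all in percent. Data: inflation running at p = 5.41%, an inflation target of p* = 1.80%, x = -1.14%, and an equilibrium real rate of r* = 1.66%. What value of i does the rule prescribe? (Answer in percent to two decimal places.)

10.15%

i = 1.66 + 1.80 + 2.2 × (5.41 − 1.80) + 1.1 × (-1.14)
   = 1.66 + 1.8 + 7.942 − 1.254 = 10.15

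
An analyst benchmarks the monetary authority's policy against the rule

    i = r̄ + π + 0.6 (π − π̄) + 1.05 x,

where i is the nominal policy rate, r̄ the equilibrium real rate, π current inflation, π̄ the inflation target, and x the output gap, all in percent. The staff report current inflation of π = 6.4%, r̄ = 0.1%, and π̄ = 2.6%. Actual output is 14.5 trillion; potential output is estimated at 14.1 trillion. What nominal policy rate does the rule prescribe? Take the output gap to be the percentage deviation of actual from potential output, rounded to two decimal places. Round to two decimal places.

Output gap = 100 × (14.5 − 14.1) / 14.1 = 2.84%.
i = 0.10 + 6.40 + 0.6 × (6.40 − 2.60) + 1.05 × 2.84
   = 0.10 + 6.4 + 2.28 + 2.982 = 11.76

11.76%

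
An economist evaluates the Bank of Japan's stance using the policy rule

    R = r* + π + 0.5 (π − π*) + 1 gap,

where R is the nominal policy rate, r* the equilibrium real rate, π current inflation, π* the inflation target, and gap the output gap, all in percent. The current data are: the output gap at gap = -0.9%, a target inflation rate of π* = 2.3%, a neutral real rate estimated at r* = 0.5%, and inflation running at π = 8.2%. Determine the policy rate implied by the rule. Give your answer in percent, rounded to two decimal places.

R = 0.5 + 8.2 + 0.5 × (8.2 − 2.3) + 1 × (-0.9)
   = 0.5 + 8.2 + 2.95 − 0.9 = 10.75

10.75%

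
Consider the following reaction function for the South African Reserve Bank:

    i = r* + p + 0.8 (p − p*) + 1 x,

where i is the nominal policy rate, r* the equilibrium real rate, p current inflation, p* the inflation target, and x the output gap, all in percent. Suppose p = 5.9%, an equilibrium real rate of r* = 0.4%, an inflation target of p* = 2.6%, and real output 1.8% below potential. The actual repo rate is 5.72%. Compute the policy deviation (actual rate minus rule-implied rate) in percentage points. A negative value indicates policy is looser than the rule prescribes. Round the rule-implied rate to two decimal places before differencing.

-1.42 pp

Output 1.8% below potential → x = -1.8.
i = 0.4 + 5.9 + 0.8 × (5.9 − 2.6) + 1 × (-1.8)
   = 0.4 + 5.9 + 2.64 − 1.8 = 7.14
Deviation = 5.72 − 7.14 = -1.42 pp.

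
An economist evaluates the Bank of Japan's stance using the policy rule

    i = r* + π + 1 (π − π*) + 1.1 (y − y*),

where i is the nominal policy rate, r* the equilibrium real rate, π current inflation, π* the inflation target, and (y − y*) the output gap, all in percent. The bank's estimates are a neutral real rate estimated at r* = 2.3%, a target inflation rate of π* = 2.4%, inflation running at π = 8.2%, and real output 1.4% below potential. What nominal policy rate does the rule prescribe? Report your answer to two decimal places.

Output 1.4% below potential → (y − y*) = -1.4.
i = 2.3 + 8.2 + 1 × (8.2 − 2.4) + 1.1 × (-1.4)
   = 2.3 + 8.2 + 5.8 − 1.54 = 14.76

14.76%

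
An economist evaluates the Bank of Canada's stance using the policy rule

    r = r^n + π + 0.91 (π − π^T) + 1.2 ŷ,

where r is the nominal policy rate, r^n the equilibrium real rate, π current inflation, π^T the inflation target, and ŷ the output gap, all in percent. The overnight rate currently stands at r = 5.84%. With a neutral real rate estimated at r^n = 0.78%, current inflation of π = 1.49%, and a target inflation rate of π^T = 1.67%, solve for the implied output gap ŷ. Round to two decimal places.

3.11%

1.2 ŷ = 5.84 − 0.78 − 1.49 − 0.91 × (1.49 − 1.67) = 3.7338
ŷ = 3.7338 / 1.2 = 3.11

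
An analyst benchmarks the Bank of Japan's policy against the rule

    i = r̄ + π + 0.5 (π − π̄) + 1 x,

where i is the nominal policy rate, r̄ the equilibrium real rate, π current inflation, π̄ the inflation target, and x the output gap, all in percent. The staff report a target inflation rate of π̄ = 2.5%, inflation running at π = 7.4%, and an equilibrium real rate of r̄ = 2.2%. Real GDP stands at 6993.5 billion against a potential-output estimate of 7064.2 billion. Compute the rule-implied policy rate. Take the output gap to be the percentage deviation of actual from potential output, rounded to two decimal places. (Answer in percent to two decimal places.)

Output gap = 100 × (6993.5 − 7064.2) / 7064.2 = -1.00%.
i = 2.20 + 7.40 + 0.5 × (7.40 − 2.50) + 1 × (-1.00)
   = 2.20 + 7.4 + 2.45 − 1 = 11.05

11.05%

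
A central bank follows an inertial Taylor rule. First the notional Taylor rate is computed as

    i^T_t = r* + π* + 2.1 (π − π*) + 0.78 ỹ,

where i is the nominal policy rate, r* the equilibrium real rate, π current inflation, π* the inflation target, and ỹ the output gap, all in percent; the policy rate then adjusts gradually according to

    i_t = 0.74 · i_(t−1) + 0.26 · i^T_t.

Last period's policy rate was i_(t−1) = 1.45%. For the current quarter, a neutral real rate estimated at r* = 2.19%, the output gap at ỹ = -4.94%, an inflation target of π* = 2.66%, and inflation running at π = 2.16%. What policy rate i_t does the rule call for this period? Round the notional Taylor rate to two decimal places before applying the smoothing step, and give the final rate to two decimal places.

i^T_t = 2.19 + 2.66 + 2.1 × (2.16 − 2.66) + 0.78 × (-4.94)
   = 2.19 + 2.66 − 1.05 − 3.8532 = -0.05
i_t = 0.74 × 1.45 + 0.26 × (-0.05) = 1.073 − 0.013 = 1.06

1.06%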